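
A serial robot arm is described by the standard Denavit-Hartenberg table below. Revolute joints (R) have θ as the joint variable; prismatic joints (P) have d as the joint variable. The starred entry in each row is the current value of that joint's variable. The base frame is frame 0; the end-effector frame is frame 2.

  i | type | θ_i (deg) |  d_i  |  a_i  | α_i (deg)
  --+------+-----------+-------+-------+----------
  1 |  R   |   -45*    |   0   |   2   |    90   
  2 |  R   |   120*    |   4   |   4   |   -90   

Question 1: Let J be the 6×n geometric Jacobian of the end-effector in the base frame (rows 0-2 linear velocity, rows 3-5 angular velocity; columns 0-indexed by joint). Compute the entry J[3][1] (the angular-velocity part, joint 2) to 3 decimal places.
-0.707

axis z_1 = (-0.7071,-0.7071,0.0000); lever o_n−o_1 = (-4.2426,-1.4142,3.4641)
cross product → J_v[:, 1] = (-2.4495,2.4495,-2.0000)
J_ω[:, 1] = z_1
entry J[3][1] = -0.7071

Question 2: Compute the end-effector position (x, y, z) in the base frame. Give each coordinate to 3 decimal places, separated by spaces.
-2.828 -2.828 3.464

after link 1: o_1 = (1.4142, -1.4142, 0.0000)
after link 2: o_2 = (-2.8284, -2.8284, 3.4641)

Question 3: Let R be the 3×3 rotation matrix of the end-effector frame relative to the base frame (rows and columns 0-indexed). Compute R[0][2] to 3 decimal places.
End-effector z-axis (col 2 of R) = (-0.6124,0.6124,-0.5000)
R[0][2] = -0.6124

-0.612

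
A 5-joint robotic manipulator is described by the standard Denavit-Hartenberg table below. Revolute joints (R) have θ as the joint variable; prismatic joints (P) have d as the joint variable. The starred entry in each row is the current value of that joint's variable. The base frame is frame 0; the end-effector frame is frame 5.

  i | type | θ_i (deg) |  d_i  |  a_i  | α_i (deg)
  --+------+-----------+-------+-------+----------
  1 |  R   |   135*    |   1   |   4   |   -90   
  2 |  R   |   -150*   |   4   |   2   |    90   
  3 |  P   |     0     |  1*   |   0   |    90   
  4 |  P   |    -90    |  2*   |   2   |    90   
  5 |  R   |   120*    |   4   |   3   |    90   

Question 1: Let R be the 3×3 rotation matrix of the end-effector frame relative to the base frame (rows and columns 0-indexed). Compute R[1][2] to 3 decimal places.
0.660

End-effector z-axis (col 2 of R) = (0.0474,0.6597,0.7500)
R[1][2] = 0.6597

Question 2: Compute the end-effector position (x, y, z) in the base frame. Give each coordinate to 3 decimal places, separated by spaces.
-3.453 4.299 -0.433

after link 1: o_1 = (-2.8284, 2.8284, 1.0000)
after link 2: o_2 = (-4.4321, -1.2247, 2.0000)
after link 3: o_3 = (-4.0786, -1.5783, 1.1340)
after link 4: o_4 = (-3.3714, 0.5430, 2.8660)
after link 5: o_5 = (-3.4535, 4.2993, -0.4330)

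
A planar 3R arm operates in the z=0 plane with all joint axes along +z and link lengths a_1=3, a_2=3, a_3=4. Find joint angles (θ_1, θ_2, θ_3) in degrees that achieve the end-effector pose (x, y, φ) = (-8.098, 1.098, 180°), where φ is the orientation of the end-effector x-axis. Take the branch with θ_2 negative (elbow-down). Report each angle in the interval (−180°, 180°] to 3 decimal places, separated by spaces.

-149.998 -90.003 60.001

wrist centre = target − a_3·(cos φ, sin φ) = (-4.0980, 1.0980)
cos θ_2 = (17.9992−3²−3²)/(2·3·3) = -0.0000; θ_2 = -90.0025° (elbow-down)
β = atan2(1.0980,-4.0980) = 165.0007°; ψ = atan2(-3.0000,2.9999) = -45.0013°
θ_1 = β − ψ = 210.0020°
θ_3 = φ − θ_1 − θ_2 = 60.0005° (wrapped to (-180°,180°])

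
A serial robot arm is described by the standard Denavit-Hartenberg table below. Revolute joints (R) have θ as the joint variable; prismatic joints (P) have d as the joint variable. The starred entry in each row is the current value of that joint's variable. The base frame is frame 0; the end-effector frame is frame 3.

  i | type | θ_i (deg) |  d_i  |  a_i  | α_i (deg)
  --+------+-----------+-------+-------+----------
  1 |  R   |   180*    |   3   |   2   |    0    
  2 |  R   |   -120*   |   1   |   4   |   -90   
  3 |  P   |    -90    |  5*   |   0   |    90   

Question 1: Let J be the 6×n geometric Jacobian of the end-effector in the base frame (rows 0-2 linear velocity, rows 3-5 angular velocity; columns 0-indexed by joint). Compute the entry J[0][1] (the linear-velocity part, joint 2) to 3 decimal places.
axis z_1 = (0.0000,0.0000,1.0000); lever o_n−o_1 = (-2.3301,5.9641,1.0000)
cross product → J_v[:, 1] = (-5.9641,-2.3301,0.0000)
J_ω[:, 1] = z_1
entry J[0][1] = -5.9641

-5.964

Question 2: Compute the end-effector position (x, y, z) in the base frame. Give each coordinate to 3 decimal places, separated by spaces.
after link 1: o_1 = (-2.0000, 0.0000, 3.0000)
after link 2: o_2 = (-0.0000, 3.4641, 4.0000)
after link 3: o_3 = (-4.3301, 5.9641, 4.0000)

-4.330 5.964 4.000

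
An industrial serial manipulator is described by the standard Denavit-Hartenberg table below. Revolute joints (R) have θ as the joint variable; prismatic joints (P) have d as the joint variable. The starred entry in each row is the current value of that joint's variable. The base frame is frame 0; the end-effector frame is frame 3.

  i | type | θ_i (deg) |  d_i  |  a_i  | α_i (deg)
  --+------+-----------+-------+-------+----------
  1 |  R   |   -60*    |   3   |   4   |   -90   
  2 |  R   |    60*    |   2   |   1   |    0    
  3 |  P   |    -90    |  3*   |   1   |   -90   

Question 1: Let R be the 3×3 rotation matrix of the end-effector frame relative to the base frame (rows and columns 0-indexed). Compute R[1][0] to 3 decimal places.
End-effector x-axis (col 0 of R) = (0.4330,-0.7500,0.5000)
R[1][0] = -0.7500

-0.750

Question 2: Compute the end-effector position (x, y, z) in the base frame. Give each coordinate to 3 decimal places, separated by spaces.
7.013 -2.147 2.634

after link 1: o_1 = (2.0000, -3.4641, 3.0000)
after link 2: o_2 = (3.9821, -2.8971, 2.1340)
after link 3: o_3 = (7.0131, -2.1471, 2.6340)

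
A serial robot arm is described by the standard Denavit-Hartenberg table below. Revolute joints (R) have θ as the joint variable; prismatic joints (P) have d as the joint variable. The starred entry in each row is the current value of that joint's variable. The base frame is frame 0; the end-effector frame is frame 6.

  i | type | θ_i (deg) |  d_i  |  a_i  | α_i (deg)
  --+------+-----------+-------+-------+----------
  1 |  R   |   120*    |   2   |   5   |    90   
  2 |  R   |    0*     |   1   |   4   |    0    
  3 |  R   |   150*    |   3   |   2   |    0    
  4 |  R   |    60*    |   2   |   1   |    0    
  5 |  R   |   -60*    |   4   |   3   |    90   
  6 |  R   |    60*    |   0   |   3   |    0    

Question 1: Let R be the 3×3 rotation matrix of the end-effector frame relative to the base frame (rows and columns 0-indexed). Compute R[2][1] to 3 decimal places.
End-effector y-axis (col 1 of R) = (0.0580,0.8995,-0.4330)
R[2][1] = -0.4330

-0.433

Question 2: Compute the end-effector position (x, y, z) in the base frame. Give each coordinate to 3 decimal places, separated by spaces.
after link 1: o_1 = (-2.5000, 4.3301, 2.0000)
after link 2: o_2 = (-3.6340, 8.2942, 2.0000)
after link 3: o_3 = (-0.1699, 8.2942, 3.0000)
after link 4: o_4 = (1.9952, 8.5442, 2.5000)
after link 5: o_5 = (6.7583, 8.2942, 4.0000)
after link 6: o_6 = (9.6578, 8.4683, 4.7500)

9.658 8.468 4.750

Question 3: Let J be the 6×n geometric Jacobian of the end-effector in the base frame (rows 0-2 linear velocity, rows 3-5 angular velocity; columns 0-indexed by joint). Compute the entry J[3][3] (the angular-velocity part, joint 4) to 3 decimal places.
0.866

axis z_3 = (0.8660,0.5000,0.0000); lever o_n−o_3 = (9.8277,0.1740,1.7500)
cross product → J_v[:, 3] = (0.8750,-1.5155,-4.7631)
J_ω[:, 3] = z_3
entry J[3][3] = 0.8660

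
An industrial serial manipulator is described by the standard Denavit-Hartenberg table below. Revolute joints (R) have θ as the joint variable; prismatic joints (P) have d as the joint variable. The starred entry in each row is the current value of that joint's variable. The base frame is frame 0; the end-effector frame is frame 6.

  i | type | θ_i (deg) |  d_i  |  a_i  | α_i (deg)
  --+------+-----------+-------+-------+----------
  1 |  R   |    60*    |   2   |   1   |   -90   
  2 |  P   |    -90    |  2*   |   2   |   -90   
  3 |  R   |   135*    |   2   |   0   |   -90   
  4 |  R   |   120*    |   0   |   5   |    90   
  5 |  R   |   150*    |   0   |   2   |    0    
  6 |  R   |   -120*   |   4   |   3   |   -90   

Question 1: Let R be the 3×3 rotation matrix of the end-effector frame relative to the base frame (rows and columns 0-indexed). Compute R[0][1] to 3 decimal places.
End-effector y-axis (col 1 of R) = (-0.2803,0.7392,0.6124)
R[0][1] = -0.2803

-0.280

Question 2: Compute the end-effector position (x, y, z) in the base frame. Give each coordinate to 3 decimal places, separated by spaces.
-4.978 -1.837 1.857

after link 1: o_1 = (0.5000, 0.8660, 2.0000)
after link 2: o_2 = (-1.2321, 1.8660, 4.0000)
after link 3: o_3 = (-0.2321, 3.5981, 4.0000)
after link 4: o_4 = (-3.9280, 0.7320, 5.7678)
after link 5: o_5 = (-3.2601, 2.0784, 4.4483)
after link 6: o_6 = (-4.9778, -1.8374, 1.8567)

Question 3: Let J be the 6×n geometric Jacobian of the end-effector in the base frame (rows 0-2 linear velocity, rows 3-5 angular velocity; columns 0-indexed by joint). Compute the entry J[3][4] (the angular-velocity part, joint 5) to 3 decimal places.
0.280

axis z_4 = (0.2803,-0.7392,-0.6124); lever o_n−o_4 = (-1.0498,-2.5693,-3.9111)
cross product → J_v[:, 4] = (1.3177,1.7392,-1.4963)
J_ω[:, 4] = z_4
entry J[3][4] = 0.2803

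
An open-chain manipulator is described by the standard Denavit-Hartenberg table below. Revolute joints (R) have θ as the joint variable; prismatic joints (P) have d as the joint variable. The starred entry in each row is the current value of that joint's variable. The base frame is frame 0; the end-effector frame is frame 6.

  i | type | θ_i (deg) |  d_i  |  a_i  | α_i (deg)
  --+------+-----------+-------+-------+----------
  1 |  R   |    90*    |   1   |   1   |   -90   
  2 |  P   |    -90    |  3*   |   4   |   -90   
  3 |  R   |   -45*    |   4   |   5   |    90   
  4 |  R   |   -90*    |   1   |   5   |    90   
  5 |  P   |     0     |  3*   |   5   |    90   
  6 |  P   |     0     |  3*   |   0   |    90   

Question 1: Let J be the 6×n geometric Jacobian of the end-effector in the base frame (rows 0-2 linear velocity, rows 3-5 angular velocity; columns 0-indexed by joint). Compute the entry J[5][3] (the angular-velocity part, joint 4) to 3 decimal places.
axis z_3 = (-0.7071,0.0000,-0.7071); lever o_n−o_3 = (3.5355,-10.0000,-0.7071)
cross product → J_v[:, 3] = (-7.0711,-3.0000,7.0711)
J_ω[:, 3] = z_3
entry J[5][3] = -0.7071

-0.707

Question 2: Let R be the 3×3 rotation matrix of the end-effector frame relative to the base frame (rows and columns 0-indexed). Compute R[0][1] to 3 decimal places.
0.707

End-effector y-axis (col 1 of R) = (0.7071,-0.0000,0.7071)
R[0][1] = 0.7071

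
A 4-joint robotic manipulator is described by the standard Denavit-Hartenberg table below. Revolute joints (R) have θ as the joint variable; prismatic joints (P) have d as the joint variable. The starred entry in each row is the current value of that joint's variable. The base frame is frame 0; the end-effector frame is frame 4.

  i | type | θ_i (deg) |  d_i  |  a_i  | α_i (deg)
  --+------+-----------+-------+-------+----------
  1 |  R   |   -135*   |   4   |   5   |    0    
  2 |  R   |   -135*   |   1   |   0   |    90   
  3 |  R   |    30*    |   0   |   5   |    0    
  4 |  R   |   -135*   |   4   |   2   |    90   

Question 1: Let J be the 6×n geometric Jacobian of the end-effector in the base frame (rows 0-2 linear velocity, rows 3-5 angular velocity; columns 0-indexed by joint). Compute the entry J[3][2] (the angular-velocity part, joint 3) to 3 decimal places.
1.000

axis z_2 = (1.0000,0.0000,0.0000); lever o_n−o_2 = (4.0000,3.8125,0.5681)
cross product → J_v[:, 2] = (-0.0000,-0.5681,3.8125)
J_ω[:, 2] = z_2
entry J[3][2] = 1.0000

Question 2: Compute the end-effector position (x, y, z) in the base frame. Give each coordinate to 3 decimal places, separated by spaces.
0.464 0.277 5.568

after link 1: o_1 = (-3.5355, -3.5355, 4.0000)
after link 2: o_2 = (-3.5355, -3.5355, 5.0000)
after link 3: o_3 = (-3.5355, 0.7946, 7.5000)
after link 4: o_4 = (0.4645, 0.2770, 5.5681)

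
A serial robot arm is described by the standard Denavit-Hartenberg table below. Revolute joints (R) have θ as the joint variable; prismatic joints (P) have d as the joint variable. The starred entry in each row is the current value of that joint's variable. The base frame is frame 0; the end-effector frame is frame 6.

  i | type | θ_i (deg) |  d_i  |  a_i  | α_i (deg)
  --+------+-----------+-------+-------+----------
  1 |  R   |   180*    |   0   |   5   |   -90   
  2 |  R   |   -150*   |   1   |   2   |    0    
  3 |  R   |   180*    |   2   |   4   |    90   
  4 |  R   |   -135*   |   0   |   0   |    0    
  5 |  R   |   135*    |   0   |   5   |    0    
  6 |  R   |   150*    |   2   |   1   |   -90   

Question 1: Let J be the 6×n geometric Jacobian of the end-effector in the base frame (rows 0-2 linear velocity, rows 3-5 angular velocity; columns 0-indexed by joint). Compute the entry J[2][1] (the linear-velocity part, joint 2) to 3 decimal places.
-6.312

axis z_1 = (-0.0000,-1.0000,0.0000); lever o_n−o_1 = (-6.3122,-3.5000,-1.3349)
cross product → J_v[:, 1] = (1.3349,-0.0000,-6.3122)
J_ω[:, 1] = z_1
entry J[2][1] = -6.3122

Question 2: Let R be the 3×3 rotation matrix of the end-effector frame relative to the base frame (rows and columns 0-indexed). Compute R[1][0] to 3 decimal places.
-0.500

End-effector x-axis (col 0 of R) = (0.7500,-0.5000,0.4330)
R[1][0] = -0.5000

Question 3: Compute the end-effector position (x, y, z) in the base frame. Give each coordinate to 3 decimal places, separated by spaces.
after link 1: o_1 = (-5.0000, 0.0000, 0.0000)
after link 2: o_2 = (-3.2679, -1.0000, 1.0000)
after link 3: o_3 = (-6.7321, -3.0000, -1.0000)
after link 4: o_4 = (-6.7321, -3.0000, -1.0000)
after link 5: o_5 = (-11.0622, -3.0000, -3.5000)
after link 6: o_6 = (-11.3122, -3.5000, -1.3349)

-11.312 -3.500 -1.335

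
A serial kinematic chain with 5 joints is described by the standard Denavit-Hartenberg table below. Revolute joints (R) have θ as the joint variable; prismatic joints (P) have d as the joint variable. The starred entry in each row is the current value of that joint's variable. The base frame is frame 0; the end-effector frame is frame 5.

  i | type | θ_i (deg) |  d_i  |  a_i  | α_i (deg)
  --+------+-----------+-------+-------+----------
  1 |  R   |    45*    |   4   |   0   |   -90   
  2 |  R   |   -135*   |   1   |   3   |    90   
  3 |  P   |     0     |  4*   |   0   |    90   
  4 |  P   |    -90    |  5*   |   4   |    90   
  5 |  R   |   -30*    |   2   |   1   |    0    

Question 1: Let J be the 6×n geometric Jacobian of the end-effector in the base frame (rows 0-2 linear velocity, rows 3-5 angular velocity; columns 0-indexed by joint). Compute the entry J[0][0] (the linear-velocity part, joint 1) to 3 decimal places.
axis z_0 = ẑ; lever o_n−o_0 = (2.4079,-2.5419,5.3195)
cross product → J_v[:, 0] = (2.5419,2.4079,-0.0000)
J_ω[:, 0] = z_0
entry J[0][0] = 2.5419

2.542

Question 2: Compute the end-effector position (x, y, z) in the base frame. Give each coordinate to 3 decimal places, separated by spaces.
2.408 -2.542 5.319

after link 1: o_1 = (0.0000, 0.0000, 4.0000)
after link 2: o_2 = (-2.2071, -0.7929, 6.1213)
after link 3: o_3 = (-4.2071, -2.7929, 3.2929)
after link 4: o_4 = (1.3284, -4.3284, 6.1213)
after link 5: o_5 = (2.4079, -2.5419, 5.3195)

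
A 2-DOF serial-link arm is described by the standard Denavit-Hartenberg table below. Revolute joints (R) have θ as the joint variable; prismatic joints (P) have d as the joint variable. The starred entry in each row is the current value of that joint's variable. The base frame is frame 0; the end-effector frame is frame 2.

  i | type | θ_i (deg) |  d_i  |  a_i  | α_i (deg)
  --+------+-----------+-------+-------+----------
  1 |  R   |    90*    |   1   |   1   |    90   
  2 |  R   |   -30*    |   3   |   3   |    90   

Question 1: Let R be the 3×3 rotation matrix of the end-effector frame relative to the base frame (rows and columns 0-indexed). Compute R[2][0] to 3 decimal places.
End-effector x-axis (col 0 of R) = (0.0000,0.8660,-0.5000)
R[2][0] = -0.5000

-0.500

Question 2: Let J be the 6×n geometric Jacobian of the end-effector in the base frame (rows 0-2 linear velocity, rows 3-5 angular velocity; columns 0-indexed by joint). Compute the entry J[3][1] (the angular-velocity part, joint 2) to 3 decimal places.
axis z_1 = (1.0000,-0.0000,0.0000); lever o_n−o_1 = (3.0000,2.5981,-1.5000)
cross product → J_v[:, 1] = (-0.0000,1.5000,2.5981)
J_ω[:, 1] = z_1
entry J[3][1] = 1.0000

1.000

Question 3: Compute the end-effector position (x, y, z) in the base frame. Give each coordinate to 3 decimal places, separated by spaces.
after link 1: o_1 = (0.0000, 1.0000, 1.0000)
after link 2: o_2 = (3.0000, 3.5981, -0.5000)

3.000 3.598 -0.500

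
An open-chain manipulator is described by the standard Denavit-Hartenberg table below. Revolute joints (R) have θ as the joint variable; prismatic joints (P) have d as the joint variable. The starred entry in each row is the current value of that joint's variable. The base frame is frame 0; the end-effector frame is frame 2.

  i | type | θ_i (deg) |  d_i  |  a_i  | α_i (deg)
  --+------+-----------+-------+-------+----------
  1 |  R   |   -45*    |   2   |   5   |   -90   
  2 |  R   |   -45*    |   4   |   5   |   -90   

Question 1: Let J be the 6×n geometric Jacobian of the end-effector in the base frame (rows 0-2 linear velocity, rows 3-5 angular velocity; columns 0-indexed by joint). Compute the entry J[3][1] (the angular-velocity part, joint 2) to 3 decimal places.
0.707

axis z_1 = (0.7071,0.7071,0.0000); lever o_n−o_1 = (5.3284,0.3284,3.5355)
cross product → J_v[:, 1] = (2.5000,-2.5000,-3.5355)
J_ω[:, 1] = z_1
entry J[3][1] = 0.7071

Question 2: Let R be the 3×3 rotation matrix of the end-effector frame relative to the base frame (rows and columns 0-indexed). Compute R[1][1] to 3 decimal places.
End-effector y-axis (col 1 of R) = (-0.7071,-0.7071,-0.0000)
R[1][1] = -0.7071

-0.707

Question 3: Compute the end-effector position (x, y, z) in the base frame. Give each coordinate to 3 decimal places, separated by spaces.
8.864 -3.207 5.536

after link 1: o_1 = (3.5355, -3.5355, 2.0000)
after link 2: o_2 = (8.8640, -3.2071, 5.5355)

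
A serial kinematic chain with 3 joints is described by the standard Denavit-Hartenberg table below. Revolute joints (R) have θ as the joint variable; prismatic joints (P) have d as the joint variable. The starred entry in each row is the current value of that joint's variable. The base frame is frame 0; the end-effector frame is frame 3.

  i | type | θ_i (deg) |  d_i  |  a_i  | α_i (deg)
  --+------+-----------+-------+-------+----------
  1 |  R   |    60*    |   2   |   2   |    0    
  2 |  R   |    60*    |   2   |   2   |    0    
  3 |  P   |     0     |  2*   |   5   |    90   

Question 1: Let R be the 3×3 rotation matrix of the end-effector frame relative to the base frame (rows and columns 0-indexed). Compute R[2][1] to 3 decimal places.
End-effector y-axis (col 1 of R) = (-0.0000,-0.0000,1.0000)
R[2][1] = 1.0000

1.000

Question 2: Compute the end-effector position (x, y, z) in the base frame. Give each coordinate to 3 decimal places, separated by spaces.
after link 1: o_1 = (1.0000, 1.7321, 2.0000)
after link 2: o_2 = (0.0000, 3.4641, 4.0000)
after link 3: o_3 = (-2.5000, 7.7942, 6.0000)

-2.500 7.794 6.000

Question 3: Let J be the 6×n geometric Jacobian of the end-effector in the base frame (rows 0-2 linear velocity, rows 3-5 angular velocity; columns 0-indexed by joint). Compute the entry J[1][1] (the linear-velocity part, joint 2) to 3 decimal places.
axis z_1 = (0.0000,0.0000,1.0000); lever o_n−o_1 = (-3.5000,6.0622,4.0000)
cross product → J_v[:, 1] = (-6.0622,-3.5000,0.0000)
J_ω[:, 1] = z_1
entry J[1][1] = -3.5000

-3.500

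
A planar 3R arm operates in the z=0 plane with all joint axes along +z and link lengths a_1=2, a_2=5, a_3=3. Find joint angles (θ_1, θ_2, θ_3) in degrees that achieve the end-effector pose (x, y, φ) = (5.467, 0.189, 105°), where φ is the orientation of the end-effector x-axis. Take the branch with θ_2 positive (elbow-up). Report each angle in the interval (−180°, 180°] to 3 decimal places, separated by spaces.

wrist centre = target − a_3·(cos φ, sin φ) = (6.2435, -2.7088)
cos θ_2 = (46.3182−2²−5²)/(2·2·5) = 0.8659; θ_2 = 30.0130° (elbow-up)
β = atan2(-2.7088,6.2435) = -23.4540°; ψ = atan2(2.5010,6.3296) = 21.5604°
θ_1 = β − ψ = -45.0144°
θ_3 = φ − θ_1 − θ_2 = 120.0013° (wrapped to (-180°,180°])

-45.014 30.013 120.001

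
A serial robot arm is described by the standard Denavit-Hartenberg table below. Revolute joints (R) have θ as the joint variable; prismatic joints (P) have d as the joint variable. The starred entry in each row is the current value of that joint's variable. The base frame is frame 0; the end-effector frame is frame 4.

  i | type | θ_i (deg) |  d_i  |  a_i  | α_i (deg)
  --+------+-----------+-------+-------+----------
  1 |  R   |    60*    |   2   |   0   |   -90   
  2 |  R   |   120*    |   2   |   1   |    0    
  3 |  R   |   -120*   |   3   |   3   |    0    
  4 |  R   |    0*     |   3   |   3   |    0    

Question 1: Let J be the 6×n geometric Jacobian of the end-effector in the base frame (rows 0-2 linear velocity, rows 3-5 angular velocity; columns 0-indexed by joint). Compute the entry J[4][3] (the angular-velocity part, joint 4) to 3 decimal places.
axis z_3 = (-0.8660,0.5000,0.0000); lever o_n−o_3 = (-1.0981,4.0981,0.0000)
cross product → J_v[:, 3] = (-0.0000,0.0000,-3.0000)
J_ω[:, 3] = z_3
entry J[4][3] = 0.5000

0.500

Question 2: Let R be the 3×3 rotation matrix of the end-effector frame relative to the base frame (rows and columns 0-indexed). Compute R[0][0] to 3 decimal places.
End-effector x-axis (col 0 of R) = (0.5000,0.8660,0.0000)
R[0][0] = 0.5000

0.500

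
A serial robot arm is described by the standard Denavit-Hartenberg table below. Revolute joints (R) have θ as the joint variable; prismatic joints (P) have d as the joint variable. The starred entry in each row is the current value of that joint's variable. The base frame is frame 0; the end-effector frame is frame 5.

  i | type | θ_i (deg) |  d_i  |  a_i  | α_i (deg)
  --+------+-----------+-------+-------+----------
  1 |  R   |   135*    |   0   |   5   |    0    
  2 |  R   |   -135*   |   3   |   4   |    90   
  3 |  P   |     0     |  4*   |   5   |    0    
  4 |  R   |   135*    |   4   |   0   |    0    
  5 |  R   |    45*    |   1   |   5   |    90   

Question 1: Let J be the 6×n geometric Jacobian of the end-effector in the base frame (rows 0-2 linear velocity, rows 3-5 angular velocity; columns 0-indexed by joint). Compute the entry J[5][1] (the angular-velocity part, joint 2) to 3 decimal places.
1.000

axis z_1 = (0.0000,0.0000,1.0000); lever o_n−o_1 = (4.0000,-9.0000,3.0000)
cross product → J_v[:, 1] = (9.0000,4.0000,-0.0000)
J_ω[:, 1] = z_1
entry J[5][1] = 1.0000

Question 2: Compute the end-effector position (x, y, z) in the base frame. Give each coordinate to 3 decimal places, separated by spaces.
0.464 -5.464 3.000

after link 1: o_1 = (-3.5355, 3.5355, 0.0000)
after link 2: o_2 = (0.4645, 3.5355, 3.0000)
after link 3: o_3 = (5.4645, -0.4645, 3.0000)
after link 4: o_4 = (5.4645, -4.4645, 3.0000)
after link 5: o_5 = (0.4645, -5.4645, 3.0000)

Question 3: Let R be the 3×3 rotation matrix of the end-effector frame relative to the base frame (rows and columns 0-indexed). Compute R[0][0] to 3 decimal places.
-1.000

End-effector x-axis (col 0 of R) = (-1.0000,0.0000,0.0000)
R[0][0] = -1.0000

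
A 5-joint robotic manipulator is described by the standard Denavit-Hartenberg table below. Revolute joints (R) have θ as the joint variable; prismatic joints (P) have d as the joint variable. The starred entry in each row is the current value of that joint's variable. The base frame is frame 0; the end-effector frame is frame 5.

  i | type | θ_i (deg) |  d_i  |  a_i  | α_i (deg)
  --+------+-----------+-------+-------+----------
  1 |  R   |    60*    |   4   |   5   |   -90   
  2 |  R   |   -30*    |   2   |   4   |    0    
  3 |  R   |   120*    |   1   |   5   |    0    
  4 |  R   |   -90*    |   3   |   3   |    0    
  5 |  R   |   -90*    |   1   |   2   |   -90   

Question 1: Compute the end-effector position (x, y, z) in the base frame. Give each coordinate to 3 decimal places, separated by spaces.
after link 1: o_1 = (2.5000, 4.3301, 4.0000)
after link 2: o_2 = (2.5000, 8.3301, 6.0000)
after link 3: o_3 = (1.6340, 8.8301, 1.0000)
after link 4: o_4 = (0.5359, 12.9282, 1.0000)
after link 5: o_5 = (-0.3301, 13.4282, 3.0000)

-0.330 13.428 3.000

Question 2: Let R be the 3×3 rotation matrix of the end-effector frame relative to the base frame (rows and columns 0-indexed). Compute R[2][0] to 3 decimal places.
1.000

End-effector x-axis (col 0 of R) = (0.0000,-0.0000,1.0000)
R[2][0] = 1.0000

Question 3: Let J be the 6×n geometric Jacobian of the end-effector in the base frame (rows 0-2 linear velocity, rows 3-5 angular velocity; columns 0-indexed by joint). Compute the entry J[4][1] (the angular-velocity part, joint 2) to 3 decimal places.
0.500

axis z_1 = (-0.8660,0.5000,0.0000); lever o_n−o_1 = (-2.8301,9.0981,-1.0000)
cross product → J_v[:, 1] = (-0.5000,-0.8660,-6.4641)
J_ω[:, 1] = z_1
entry J[4][1] = 0.5000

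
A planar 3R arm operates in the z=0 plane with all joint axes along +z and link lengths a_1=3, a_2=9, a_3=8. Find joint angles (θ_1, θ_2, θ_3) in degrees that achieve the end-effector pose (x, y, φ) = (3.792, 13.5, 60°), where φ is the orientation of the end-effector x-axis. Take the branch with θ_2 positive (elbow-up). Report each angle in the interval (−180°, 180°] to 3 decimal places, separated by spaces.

wrist centre = target − a_3·(cos φ, sin φ) = (-0.2080, 6.5718)
cos θ_2 = (43.2318−3²−9²)/(2·3·9) = -0.8661; θ_2 = 150.0061° (elbow-up)
β = atan2(6.5718,-0.2080) = 91.8128°; ψ = atan2(4.4992,-4.7947) = 136.8213°
θ_1 = β − ψ = -45.0085°
θ_3 = φ − θ_1 − θ_2 = -44.9976° (wrapped to (-180°,180°])

-45.008 150.006 -44.998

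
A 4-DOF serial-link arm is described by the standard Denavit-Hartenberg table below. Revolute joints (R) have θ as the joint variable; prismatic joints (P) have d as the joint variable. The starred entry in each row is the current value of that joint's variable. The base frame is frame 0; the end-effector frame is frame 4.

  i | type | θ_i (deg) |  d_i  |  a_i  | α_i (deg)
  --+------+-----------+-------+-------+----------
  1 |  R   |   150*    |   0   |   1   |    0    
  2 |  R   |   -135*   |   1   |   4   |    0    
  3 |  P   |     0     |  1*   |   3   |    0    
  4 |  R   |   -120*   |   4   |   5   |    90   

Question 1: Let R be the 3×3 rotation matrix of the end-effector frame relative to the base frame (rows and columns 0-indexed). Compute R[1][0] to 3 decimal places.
-0.966

End-effector x-axis (col 0 of R) = (-0.2588,-0.9659,0.0000)
R[1][0] = -0.9659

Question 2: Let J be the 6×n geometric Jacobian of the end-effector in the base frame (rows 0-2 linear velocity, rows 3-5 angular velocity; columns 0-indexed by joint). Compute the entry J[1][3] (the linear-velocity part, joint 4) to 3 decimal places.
-1.294

axis z_3 = (0.0000,0.0000,1.0000); lever o_n−o_3 = (-1.2941,-4.8296,4.0000)
cross product → J_v[:, 3] = (4.8296,-1.2941,0.0000)
J_ω[:, 3] = z_3
entry J[1][3] = -1.2941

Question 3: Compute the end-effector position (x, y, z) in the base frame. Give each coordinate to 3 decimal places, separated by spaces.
after link 1: o_1 = (-0.8660, 0.5000, 0.0000)
after link 2: o_2 = (2.9977, 1.5353, 1.0000)
after link 3: o_3 = (5.8955, 2.3117, 2.0000)
after link 4: o_4 = (4.6014, -2.5179, 6.0000)

4.601 -2.518 6.000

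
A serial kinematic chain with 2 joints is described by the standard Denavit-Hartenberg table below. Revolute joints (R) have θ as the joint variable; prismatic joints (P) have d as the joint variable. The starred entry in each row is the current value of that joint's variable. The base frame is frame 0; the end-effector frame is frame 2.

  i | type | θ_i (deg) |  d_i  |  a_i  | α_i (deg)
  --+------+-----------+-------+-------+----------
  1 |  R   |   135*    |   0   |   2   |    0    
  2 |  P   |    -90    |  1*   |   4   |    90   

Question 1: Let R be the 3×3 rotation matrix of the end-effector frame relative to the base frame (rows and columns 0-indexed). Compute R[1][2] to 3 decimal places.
End-effector z-axis (col 2 of R) = (0.7071,-0.7071,0.0000)
R[1][2] = -0.7071

-0.707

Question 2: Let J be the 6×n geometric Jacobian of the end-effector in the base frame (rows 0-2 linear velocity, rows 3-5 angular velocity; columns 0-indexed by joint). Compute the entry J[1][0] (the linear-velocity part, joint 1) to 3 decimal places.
1.414

axis z_0 = ẑ; lever o_n−o_0 = (1.4142,4.2426,1.0000)
cross product → J_v[:, 0] = (-4.2426,1.4142,0.0000)
J_ω[:, 0] = z_0
entry J[1][0] = 1.4142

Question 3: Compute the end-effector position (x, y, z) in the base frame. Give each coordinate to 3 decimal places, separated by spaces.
1.414 4.243 1.000

after link 1: o_1 = (-1.4142, 1.4142, 0.0000)
after link 2: o_2 = (1.4142, 4.2426, 1.0000)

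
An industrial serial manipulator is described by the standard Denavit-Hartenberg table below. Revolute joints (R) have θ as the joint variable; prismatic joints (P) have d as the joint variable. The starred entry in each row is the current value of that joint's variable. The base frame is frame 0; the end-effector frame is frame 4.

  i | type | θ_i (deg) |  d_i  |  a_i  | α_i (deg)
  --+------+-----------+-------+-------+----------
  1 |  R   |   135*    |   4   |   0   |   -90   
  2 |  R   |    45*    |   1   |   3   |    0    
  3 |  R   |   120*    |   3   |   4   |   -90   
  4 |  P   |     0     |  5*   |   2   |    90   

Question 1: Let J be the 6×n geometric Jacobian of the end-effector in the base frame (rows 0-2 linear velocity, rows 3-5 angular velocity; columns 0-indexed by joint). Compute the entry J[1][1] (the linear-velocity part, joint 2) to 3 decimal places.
axis z_1 = (-0.7071,-0.7071,0.0000); lever o_n−o_1 = (0.6847,-6.3416,1.1554)
cross product → J_v[:, 1] = (-0.8170,0.8170,4.9683)
J_ω[:, 1] = z_1
entry J[1][1] = 0.8170

0.817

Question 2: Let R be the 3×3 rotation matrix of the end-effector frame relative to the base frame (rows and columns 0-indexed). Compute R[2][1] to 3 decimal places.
End-effector y-axis (col 1 of R) = (0.1830,-0.1830,0.9659)
R[2][1] = 0.9659

0.966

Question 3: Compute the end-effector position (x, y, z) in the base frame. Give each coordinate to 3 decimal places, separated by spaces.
after link 1: o_1 = (0.0000, 0.0000, 4.0000)
after link 2: o_2 = (-2.2071, 0.7929, 1.8787)
after link 3: o_3 = (-1.5964, -4.0605, 0.8434)
after link 4: o_4 = (0.6847, -6.3416, 5.1554)

0.685 -6.342 5.155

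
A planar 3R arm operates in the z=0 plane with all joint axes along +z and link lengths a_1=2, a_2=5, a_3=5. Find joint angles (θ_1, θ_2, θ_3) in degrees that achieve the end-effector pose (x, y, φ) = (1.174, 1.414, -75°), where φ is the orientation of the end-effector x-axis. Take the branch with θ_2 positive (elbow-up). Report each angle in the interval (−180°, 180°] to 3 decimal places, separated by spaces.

47.197 60.009 177.794

wrist centre = target − a_3·(cos φ, sin φ) = (-0.1201, 6.2436)
cos θ_2 = (38.9973−2²−5²)/(2·2·5) = 0.4999; θ_2 = 60.0088° (elbow-up)
β = atan2(6.2436,-0.1201) = 91.1019°; ψ = atan2(4.3305,4.4993) = 43.9047°
θ_1 = β − ψ = 47.1973°
θ_3 = φ − θ_1 − θ_2 = 177.7939° (wrapped to (-180°,180°])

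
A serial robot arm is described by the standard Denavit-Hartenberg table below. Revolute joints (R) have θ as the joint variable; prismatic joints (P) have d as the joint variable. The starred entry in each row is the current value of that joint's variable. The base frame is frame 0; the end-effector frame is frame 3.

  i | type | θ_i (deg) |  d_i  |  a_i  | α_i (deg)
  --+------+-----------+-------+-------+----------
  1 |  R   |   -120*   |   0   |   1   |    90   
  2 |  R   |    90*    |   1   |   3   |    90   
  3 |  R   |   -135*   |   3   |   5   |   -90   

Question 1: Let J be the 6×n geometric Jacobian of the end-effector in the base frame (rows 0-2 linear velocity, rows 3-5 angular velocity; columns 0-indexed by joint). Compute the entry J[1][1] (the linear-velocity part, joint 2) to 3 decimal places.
axis z_1 = (-0.8660,0.5000,0.0000); lever o_n−o_1 = (0.6958,-3.8658,-0.5355)
cross product → J_v[:, 1] = (-0.2678,-0.4638,3.0000)
J_ω[:, 1] = z_1
entry J[1][1] = -0.4638

-0.464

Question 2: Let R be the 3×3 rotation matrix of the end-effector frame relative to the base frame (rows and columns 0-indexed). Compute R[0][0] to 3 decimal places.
End-effector x-axis (col 0 of R) = (0.6124,-0.3536,-0.7071)
R[0][0] = 0.6124

0.612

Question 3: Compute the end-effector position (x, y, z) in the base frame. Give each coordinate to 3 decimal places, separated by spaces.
0.196 -4.732 -0.536

after link 1: o_1 = (-0.5000, -0.8660, 0.0000)
after link 2: o_2 = (-1.3660, -0.3660, 3.0000)
after link 3: o_3 = (0.1958, -4.7319, -0.5355)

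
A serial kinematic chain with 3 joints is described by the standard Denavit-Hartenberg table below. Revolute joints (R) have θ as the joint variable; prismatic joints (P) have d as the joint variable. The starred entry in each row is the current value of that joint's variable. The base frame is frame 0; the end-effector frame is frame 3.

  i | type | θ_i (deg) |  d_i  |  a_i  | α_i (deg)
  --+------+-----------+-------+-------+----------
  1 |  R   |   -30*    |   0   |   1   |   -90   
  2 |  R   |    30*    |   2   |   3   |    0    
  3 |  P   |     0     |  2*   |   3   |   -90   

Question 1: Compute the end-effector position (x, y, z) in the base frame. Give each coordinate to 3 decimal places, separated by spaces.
7.366 0.366 -3.000

after link 1: o_1 = (0.8660, -0.5000, 0.0000)
after link 2: o_2 = (4.1160, -0.0670, -1.5000)
after link 3: o_3 = (7.3660, 0.3660, -3.0000)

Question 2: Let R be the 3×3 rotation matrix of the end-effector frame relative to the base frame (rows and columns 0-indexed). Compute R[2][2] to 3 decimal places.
-0.866

End-effector z-axis (col 2 of R) = (-0.4330,0.2500,-0.8660)
R[2][2] = -0.8660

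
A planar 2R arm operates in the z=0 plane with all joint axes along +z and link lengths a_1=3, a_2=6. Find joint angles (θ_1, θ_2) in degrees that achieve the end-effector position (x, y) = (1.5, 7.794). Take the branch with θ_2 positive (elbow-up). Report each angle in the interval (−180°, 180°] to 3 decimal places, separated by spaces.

38.208 60.007

cos θ_2 = (62.9964−3²−6²)/(2·3·6) = 0.4999; θ_2 = 60.0065° (elbow-up)
β = atan2(7.7940,1.5000) = 79.1063°; ψ = atan2(5.1965,5.9994) = 40.8981°
θ_1 = β − ψ = 38.2082°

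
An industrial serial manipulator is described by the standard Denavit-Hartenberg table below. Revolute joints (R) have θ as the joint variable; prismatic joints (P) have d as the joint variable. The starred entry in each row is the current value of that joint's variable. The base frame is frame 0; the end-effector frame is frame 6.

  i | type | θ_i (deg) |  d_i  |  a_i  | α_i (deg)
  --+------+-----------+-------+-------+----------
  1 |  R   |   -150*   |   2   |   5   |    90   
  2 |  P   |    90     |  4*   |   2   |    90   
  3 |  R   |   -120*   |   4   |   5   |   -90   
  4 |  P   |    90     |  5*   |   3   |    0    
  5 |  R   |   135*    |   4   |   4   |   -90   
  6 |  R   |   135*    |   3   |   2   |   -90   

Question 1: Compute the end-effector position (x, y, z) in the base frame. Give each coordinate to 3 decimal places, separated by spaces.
after link 1: o_1 = (-4.3301, -2.5000, 2.0000)
after link 2: o_2 = (-6.3301, 0.9641, 4.0000)
after link 3: o_3 = (-7.6292, -4.7859, 1.5000)
after link 4: o_4 = (-3.7811, -5.4510, 5.8301)
after link 5: o_5 = (-6.4553, -6.4759, 10.7084)
after link 6: o_6 = (-6.4284, -8.7652, 7.9230)

-6.428 -8.765 7.923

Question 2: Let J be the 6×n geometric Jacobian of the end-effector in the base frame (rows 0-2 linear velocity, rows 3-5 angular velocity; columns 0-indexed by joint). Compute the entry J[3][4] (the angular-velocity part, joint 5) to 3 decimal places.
axis z_4 = (0.2500,-0.4330,0.8660); lever o_n−o_4 = (-2.6473,-3.3142,2.0929)
cross product → J_v[:, 4] = (1.9639,-2.8159,-1.9749)
J_ω[:, 4] = z_4
entry J[3][4] = 0.2500

0.250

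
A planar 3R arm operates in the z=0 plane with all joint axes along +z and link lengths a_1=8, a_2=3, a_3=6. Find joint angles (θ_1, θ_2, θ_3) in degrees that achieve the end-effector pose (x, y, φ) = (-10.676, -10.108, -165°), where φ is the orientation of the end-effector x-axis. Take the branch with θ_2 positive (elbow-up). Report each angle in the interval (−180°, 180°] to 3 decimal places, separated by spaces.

wrist centre = target − a_3·(cos φ, sin φ) = (-4.8804, -8.5551)
cos θ_2 = (97.0082−8²−3²)/(2·8·3) = 0.5002; θ_2 = 59.9886° (elbow-up)
β = atan2(-8.5551,-4.8804) = -119.7036°; ψ = atan2(2.5978,9.5005) = 15.2929°
θ_1 = β − ψ = -134.9965°
θ_3 = φ − θ_1 − θ_2 = -89.9922° (wrapped to (-180°,180°])

-134.996 59.989 -89.992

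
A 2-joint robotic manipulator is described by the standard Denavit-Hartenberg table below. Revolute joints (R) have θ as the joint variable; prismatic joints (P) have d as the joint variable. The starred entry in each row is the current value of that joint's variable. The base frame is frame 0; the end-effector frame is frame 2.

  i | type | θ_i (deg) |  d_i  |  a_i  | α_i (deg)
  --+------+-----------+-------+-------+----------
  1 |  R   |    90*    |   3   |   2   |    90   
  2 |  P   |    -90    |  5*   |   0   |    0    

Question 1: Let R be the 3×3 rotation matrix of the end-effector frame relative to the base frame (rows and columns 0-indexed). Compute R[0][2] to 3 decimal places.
1.000

End-effector z-axis (col 2 of R) = (1.0000,-0.0000,0.0000)
R[0][2] = 1.0000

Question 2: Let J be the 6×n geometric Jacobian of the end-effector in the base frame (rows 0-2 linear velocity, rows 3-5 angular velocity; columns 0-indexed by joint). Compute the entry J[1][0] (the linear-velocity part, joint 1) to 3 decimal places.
5.000

axis z_0 = ẑ; lever o_n−o_0 = (5.0000,2.0000,3.0000)
cross product → J_v[:, 0] = (-2.0000,5.0000,0.0000)
J_ω[:, 0] = z_0
entry J[1][0] = 5.0000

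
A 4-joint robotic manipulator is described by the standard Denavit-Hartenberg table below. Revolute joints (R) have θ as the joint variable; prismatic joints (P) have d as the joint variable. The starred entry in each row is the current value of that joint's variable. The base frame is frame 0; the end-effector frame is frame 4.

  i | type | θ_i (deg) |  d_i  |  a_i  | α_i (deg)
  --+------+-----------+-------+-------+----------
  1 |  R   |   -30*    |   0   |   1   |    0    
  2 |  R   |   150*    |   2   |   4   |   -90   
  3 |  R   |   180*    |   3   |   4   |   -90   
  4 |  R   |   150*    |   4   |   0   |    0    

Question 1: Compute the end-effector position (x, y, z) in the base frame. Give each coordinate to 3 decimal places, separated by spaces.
-1.732 -2.000 6.000

after link 1: o_1 = (0.8660, -0.5000, 0.0000)
after link 2: o_2 = (-1.1340, 2.9641, 2.0000)
after link 3: o_3 = (-1.7321, -2.0000, 2.0000)
after link 4: o_4 = (-1.7321, -2.0000, 6.0000)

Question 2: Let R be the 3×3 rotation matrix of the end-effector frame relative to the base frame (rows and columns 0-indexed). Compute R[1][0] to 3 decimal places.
1.000

End-effector x-axis (col 0 of R) = (-0.0000,1.0000,0.0000)
R[1][0] = 1.0000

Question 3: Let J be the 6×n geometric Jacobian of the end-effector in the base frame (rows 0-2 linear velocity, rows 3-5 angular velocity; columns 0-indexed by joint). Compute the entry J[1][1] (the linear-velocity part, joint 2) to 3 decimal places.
axis z_1 = (0.0000,0.0000,1.0000); lever o_n−o_1 = (-2.5981,-1.5000,6.0000)
cross product → J_v[:, 1] = (1.5000,-2.5981,0.0000)
J_ω[:, 1] = z_1
entry J[1][1] = -2.5981

-2.598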